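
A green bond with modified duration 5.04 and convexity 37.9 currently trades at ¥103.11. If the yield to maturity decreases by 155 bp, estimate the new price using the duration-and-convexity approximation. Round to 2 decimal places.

Duration effect: -D_mod·Δy = -5.04 × (-0.0155) = +0.078120
Convexity effect: ½·C·(Δy)² = 0.5 × 37.9 × (-0.0155)² = +0.0045527375
ΔP/P ≈ +0.078120 + 0.0045527375 = +0.0826727375
New price ≈ 103.11 × (1 + 0.0826727375) = 111.634385963625.

¥111.63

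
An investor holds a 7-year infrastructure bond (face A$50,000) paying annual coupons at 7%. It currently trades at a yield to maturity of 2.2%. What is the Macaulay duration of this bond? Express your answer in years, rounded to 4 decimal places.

Periodic yield y = 0.022. Discount each cash flow and weight by its year:
  t   CF        PV=CF/(1+0.022)^t    t·PV
  1     3,500.00     3,424.6575     3,424.6575
  2     3,500.00     3,350.9369     6,701.8738
  3     3,500.00     3,278.8033     9,836.4098
  4     3,500.00     3,208.2224    12,832.8894
  5     3,500.00     3,139.1608    15,695.8041
  6     3,500.00     3,071.5859    18,429.5156
  7    53,500.00    45,940.6898   321,584.8283
  Σ                 65,414.0566   388,505.9785
Price P = Σ PV = 65,414.0566.
Macaulay duration = Σ(t·PV) / P = 388,505.9785 / 65,414.0566 = 5.93918 years.

5.9392 years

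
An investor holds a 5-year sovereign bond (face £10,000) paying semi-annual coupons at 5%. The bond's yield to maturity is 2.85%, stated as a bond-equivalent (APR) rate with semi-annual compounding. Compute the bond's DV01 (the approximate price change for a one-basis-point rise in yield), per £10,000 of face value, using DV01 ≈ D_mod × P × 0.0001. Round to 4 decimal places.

Periodic yield y = 0.01425.
  t   CF        PV=CF/(1+0.01425)^t    t·PV
  1       250.00       246.4876       246.4876
  2       250.00       243.0245       486.0489
  3       250.00       239.6100       718.8300
  4       250.00       236.2435       944.9742
  5       250.00       232.9244     1,164.6218
  6       250.00       229.6518     1,377.9110
  7       250.00       226.4253     1,584.9769
  8       250.00       223.2440     1,785.9523
  9       250.00       220.1075     1,980.9676
  10   10,250.00     8,897.6169    88,976.1688
  Σ                 10,995.3355    99,266.9391
P = 10,995.3355; D_Mac = 9.02810 half-year periods = 4.51405 yrs; D_mod = 4.45063 yrs.
DV01 ≈ 4.45063 × 10,995.3355 × 0.0001 = 4.893613.

£4.8936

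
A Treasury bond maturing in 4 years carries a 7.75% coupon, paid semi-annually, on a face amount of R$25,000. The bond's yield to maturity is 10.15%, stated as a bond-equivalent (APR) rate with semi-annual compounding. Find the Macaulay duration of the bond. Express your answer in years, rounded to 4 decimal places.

Periodic yield y = 0.05075. Discount each cash flow and weight by its period:
  t   CF        PV=CF/(1+0.05075)^t    t·PV
  1       968.75       921.9605       921.9605
  2       968.75       877.4309     1,754.8618
  3       968.75       835.0520     2,505.1560
  4       968.75       794.7200     3,178.8798
  5       968.75       756.3359     3,781.6796
  6       968.75       719.8058     4,318.8346
  7       968.75       685.0400     4,795.2799
  8    25,968.75    17,476.5561   139,812.4490
  Σ                 23,066.9011   161,069.1012
Price P = Σ PV = 23,066.9011.
Macaulay duration = Σ(t·PV) / P = 161,069.1012 / 23,066.9011 = 6.98269 half-year periods.
In years: 6.98269 / 2 = 3.49135 years.

3.4913 years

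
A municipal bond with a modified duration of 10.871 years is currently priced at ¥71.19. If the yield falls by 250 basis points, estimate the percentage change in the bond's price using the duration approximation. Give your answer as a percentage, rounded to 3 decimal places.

+27.178%

Duration approximation: ΔP/P ≈ -D_mod · Δy = -10.871 × (-0.025) = +0.271775.
As a percentage: +27.1775%.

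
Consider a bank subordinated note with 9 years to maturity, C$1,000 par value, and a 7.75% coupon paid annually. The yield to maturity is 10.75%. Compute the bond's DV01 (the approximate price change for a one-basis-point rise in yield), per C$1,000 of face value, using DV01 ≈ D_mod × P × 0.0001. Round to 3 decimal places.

C$0.494

Periodic yield y = 0.1075.
  t   CF        PV=CF/(1+0.1075)^t    t·PV
  1        77.50        69.9774        69.9774
  2        77.50        63.1850       126.3701
  3        77.50        57.0520       171.1559
  4        77.50        51.5142       206.0567
  5        77.50        46.5139       232.5696
  6        77.50        41.9990       251.9942
  7        77.50        37.9224       265.4566
  8        77.50        34.2414       273.9314
  9     1,077.50       429.8567     3,868.7100
  Σ                    832.2620     5,466.2219
P = 832.2620; D_Mac = 6.56791 yrs; D_mod = 5.93039 yrs.
DV01 ≈ 5.93039 × 832.2620 × 0.0001 = 0.493564.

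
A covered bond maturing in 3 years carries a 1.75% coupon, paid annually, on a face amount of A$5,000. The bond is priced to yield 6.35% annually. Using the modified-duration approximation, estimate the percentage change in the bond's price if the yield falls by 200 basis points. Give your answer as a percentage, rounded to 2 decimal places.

+5.54%

Periodic yield y = 0.0635. Modified duration first:
  t   CF        PV=CF/(1+0.0635)^t    t·PV
  1        87.50        82.2755        82.2755
  2        87.50        77.3630       154.7259
  3     5,087.50     4,229.5283    12,688.5850
  Σ                  4,389.1668    12,925.5864
P = 4,389.1668; D_Mac = 2.94488 yrs; D_mod = 2.94488/(1+0.0635) = 2.76905 yrs.
ΔP/P ≈ -D_mod · Δy = -2.76905 × (-0.02) = +0.055381 = +5.5381%.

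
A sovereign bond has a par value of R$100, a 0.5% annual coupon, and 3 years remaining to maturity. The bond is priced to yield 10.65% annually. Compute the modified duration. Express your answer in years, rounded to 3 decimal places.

Periodic yield y = 0.1065. First find Macaulay duration:
  t   CF        PV=CF/(1+0.1065)^t    t·PV
  1         0.50         0.4519         0.4519
  2         0.50         0.4084         0.8168
  3       100.50        74.1843       222.5528
  Σ                     75.0445       223.8214
P = 75.0445; Macaulay duration = 223.8214 / 75.0445 = 2.98252 years.
Modified duration = D_Mac / (1 + y) = 2.98252 / 1.1065 = 2.69545 years.

2.695 years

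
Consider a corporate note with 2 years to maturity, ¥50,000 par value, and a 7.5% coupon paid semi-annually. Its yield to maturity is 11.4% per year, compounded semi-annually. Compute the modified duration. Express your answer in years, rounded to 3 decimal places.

1.788 years

Periodic yield y = 0.057. First find Macaulay duration:
  t   CF        PV=CF/(1+0.057)^t    t·PV
  1     1,875.00     1,773.8884     1,773.8884
  2     1,875.00     1,678.2293     3,356.4586
  3     1,875.00     1,587.7288     4,763.1863
  4    51,875.00    41,558.3370   166,233.3480
  Σ                 46,598.1834   176,126.8812
P = 46,598.1834; Macaulay duration = 176,126.8812 / 46,598.1834 = 3.77969 half-year periods = 1.88985 years.
Modified duration = D_Mac / (1 + y) = 1.88985 / 1.057 = 1.78793 years.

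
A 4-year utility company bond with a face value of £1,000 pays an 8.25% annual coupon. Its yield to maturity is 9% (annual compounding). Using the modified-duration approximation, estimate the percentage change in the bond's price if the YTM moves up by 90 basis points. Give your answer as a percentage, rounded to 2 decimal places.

-2.94%

Periodic yield y = 0.09. Modified duration first:
  t   CF        PV=CF/(1+0.09)^t    t·PV
  1        82.50        75.6881        75.6881
  2        82.50        69.4386       138.8772
  3        82.50        63.7051       191.1154
  4     1,082.50       766.8703     3,067.4812
  Σ                    975.7021     3,473.1618
P = 975.7021; D_Mac = 3.55965 yrs; D_mod = 3.55965/(1+0.09) = 3.26574 yrs.
ΔP/P ≈ -D_mod · Δy = -3.26574 × (+0.009) = -0.029392 = -2.9392%.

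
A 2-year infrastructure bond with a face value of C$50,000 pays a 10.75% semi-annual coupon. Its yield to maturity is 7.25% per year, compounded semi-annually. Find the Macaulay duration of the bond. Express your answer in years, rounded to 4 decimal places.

1.8571 years

Periodic yield y = 0.03625. Discount each cash flow and weight by its period:
  t   CF        PV=CF/(1+0.03625)^t    t·PV
  1     2,687.50     2,593.4861     2,593.4861
  2     2,687.50     2,502.7610     5,005.5221
  3     2,687.50     2,415.2097     7,245.6291
  4    52,687.50    45,692.9732   182,771.8926
  Σ                 53,204.4300   197,616.5299
Price P = Σ PV = 53,204.4300.
Macaulay duration = Σ(t·PV) / P = 197,616.5299 / 53,204.4300 = 3.71429 half-year periods.
In years: 3.71429 / 2 = 1.85714 years.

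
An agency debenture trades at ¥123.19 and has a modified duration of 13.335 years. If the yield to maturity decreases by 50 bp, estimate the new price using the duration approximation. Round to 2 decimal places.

¥131.40

Duration approximation: ΔP/P ≈ -D_mod · Δy = -13.335 × (-0.005) = +0.066675.
New price ≈ 123.19 × (1 + 0.066675) = 131.40369325.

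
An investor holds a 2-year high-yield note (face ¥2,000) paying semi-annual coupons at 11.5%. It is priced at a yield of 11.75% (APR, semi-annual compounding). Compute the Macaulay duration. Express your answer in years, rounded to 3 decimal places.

Periodic yield y = 0.05875. Discount each cash flow and weight by its period:
  t   CF        PV=CF/(1+0.05875)^t    t·PV
  1       115.00       108.6187       108.6187
  2       115.00       102.5914       205.1828
  3       115.00        96.8986       290.6958
  4     2,115.00     1,683.2037     6,732.8148
  Σ                  1,991.3124     7,337.3121
Price P = Σ PV = 1,991.3124.
Macaulay duration = Σ(t·PV) / P = 7,337.3121 / 1,991.3124 = 3.68466 half-year periods.
In years: 3.68466 / 2 = 1.84233 years.

1.842 years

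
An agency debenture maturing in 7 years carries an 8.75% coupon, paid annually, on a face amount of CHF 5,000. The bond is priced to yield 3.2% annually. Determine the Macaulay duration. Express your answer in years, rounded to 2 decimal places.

5.74 years

Periodic yield y = 0.032. Discount each cash flow and weight by its year:
  t   CF        PV=CF/(1+0.032)^t    t·PV
  1       437.50       423.9341       423.9341
  2       437.50       410.7889       821.5777
  3       437.50       398.0512     1,194.1537
  4       437.50       385.7086     1,542.8342
  5       437.50       373.7486     1,868.7430
  6       437.50       362.1595     2,172.9570
  7     5,437.50     4,361.5554    30,530.8875
  Σ                  6,715.9462    38,555.0872
Price P = Σ PV = 6,715.9462.
Macaulay duration = Σ(t·PV) / P = 38,555.0872 / 6,715.9462 = 5.74083 years.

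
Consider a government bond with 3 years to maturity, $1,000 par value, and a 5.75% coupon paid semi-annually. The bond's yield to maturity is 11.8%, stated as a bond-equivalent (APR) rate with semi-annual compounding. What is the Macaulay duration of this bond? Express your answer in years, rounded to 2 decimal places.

2.78 years

Periodic yield y = 0.059. Discount each cash flow and weight by its period:
  t   CF        PV=CF/(1+0.059)^t    t·PV
  1        28.75        27.1483        27.1483
  2        28.75        25.6357        51.2715
  3        28.75        24.2075        72.6225
  4        28.75        22.8588        91.4353
  5        28.75        21.5853       107.9265
  6     1,028.75       729.3468     4,376.0809
  Σ                    850.7824     4,726.4849
Price P = Σ PV = 850.7824.
Macaulay duration = Σ(t·PV) / P = 4,726.4849 / 850.7824 = 5.55546 half-year periods.
In years: 5.55546 / 2 = 2.77773 years.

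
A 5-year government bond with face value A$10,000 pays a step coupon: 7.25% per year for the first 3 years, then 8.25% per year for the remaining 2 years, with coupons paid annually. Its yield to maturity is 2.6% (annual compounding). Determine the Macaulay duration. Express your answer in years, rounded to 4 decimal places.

4.4340 years

Periodic yield y = 0.026. Discount each cash flow and weight by its year:
  t   CF        PV=CF/(1+0.026)^t    t·PV
  1       725.00       706.6277       706.6277
  2       725.00       688.7209     1,377.4419
  3       725.00       671.2680     2,013.8039
  4       825.00       744.4997     2,977.9987
  5    10,825.00     9,521.1871    47,605.9357
  Σ                 12,332.3034    54,681.8078
Price P = Σ PV = 12,332.3034.
Macaulay duration = Σ(t·PV) / P = 54,681.8078 / 12,332.3034 = 4.43403 years.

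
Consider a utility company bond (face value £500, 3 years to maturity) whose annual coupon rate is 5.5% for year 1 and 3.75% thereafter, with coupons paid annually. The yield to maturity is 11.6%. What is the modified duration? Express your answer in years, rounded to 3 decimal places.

Periodic yield y = 0.116. First find Macaulay duration:
  t   CF        PV=CF/(1+0.116)^t    t·PV
  1        27.50        24.6416        24.6416
  2        18.75        15.0547        30.1095
  3       518.75       373.2205     1,119.6616
  Σ                    412.9168     1,174.4126
P = 412.9168; Macaulay duration = 1,174.4126 / 412.9168 = 2.84419 years.
Modified duration = D_Mac / (1 + y) = 2.84419 / 1.116 = 2.54855 years.

2.549 years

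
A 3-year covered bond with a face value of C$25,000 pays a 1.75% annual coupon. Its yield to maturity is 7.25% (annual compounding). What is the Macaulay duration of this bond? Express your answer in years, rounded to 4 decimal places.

Periodic yield y = 0.0725. Discount each cash flow and weight by its year:
  t   CF        PV=CF/(1+0.0725)^t    t·PV
  1       437.50       407.9254       407.9254
  2       437.50       380.3500       760.7001
  3    25,437.50    20,619.7086    61,859.1259
  Σ                 21,407.9841    63,027.7513
Price P = Σ PV = 21,407.9841.
Macaulay duration = Σ(t·PV) / P = 63,027.7513 / 21,407.9841 = 2.94412 years.

2.9441 years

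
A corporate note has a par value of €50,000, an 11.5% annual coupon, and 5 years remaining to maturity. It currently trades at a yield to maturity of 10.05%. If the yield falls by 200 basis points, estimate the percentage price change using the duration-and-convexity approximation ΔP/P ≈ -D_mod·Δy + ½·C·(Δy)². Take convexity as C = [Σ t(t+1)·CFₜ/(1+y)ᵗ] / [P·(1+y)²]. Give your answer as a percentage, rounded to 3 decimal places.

+7.821%

With y = 0.1005:
  t   CF        PV=CF/(1+0.1005)^t    t·PV        t(t+1)·PV
  1     5,750.00     5,224.8978     5,224.8978      10,449.7955
  2     5,750.00     4,747.7490     9,495.4980      28,486.4940
  3     5,750.00     4,314.1745    12,942.5234      51,770.0936
  4     5,750.00     3,920.1949    15,680.7795      78,403.8976
  5    55,750.00    34,537.7974   172,688.9869   1,036,133.9212
  Σ                 52,744.8135   216,032.6856   1,205,244.2020
P = 52,744.8135; D_Mac = 4.09581 yrs; D_mod = 3.72177 yrs; C = 18.86754.
Duration effect: -3.72177 × (-0.02) = +0.074435
Convexity effect: 0.5 × 18.86754 × (-0.02)² = +0.0037735
ΔP/P ≈ +0.074435 + 0.0037735 = +0.078209 = +7.8209%.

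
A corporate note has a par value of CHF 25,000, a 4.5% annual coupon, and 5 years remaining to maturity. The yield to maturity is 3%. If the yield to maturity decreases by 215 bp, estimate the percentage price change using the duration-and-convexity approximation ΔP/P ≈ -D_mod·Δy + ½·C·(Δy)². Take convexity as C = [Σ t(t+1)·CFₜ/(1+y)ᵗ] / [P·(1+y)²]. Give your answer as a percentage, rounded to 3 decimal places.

With y = 0.03:
  t   CF        PV=CF/(1+0.03)^t    t·PV        t(t+1)·PV
  1     1,125.00     1,092.2330     1,092.2330       2,184.4660
  2     1,125.00     1,060.4204     2,120.8408       6,362.5224
  3     1,125.00     1,029.5344     3,088.6031      12,354.4124
  4     1,125.00       999.5479     3,998.1917      19,990.9586
  5    26,125.00    22,535.6545   112,678.2725     676,069.6348
  Σ                 26,717.3902   122,978.1411     716,961.9941
P = 26,717.3902; D_Mac = 4.60292 yrs; D_mod = 4.46886 yrs; C = 25.29459.
Duration effect: -4.46886 × (-0.0215) = +0.096080
Convexity effect: 0.5 × 25.29459 × (-0.0215)² = +0.0058462
ΔP/P ≈ +0.096080 + 0.0058462 = +0.101927 = +10.1927%.

+10.193%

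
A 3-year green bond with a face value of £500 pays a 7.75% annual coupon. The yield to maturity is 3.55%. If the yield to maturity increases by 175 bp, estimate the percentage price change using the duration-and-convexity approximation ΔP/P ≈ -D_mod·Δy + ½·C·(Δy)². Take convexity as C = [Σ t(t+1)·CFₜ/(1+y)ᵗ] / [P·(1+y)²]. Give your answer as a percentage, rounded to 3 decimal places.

With y = 0.0355:
  t   CF        PV=CF/(1+0.0355)^t    t·PV        t(t+1)·PV
  1        38.75        37.4215        37.4215          74.8431
  2        38.75        36.1386        72.2772         216.8317
  3       538.75       485.2181     1,455.6542       5,822.6169
  Σ                    558.7782     1,565.3530       6,114.2917
P = 558.7782; D_Mac = 2.80139 yrs; D_mod = 2.70535 yrs; C = 10.20485.
Duration effect: -2.70535 × (+0.0175) = -0.047344
Convexity effect: 0.5 × 10.20485 × (0.0175)² = +0.0015626
ΔP/P ≈ -0.047344 + 0.0015626 = -0.045781 = -4.5781%.

-4.578%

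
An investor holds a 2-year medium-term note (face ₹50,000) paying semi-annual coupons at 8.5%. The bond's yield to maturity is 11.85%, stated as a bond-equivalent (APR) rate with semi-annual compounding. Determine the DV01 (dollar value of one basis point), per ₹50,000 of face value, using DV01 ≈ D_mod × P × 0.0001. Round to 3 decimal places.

Periodic yield y = 0.05925.
  t   CF        PV=CF/(1+0.05925)^t    t·PV
  1     2,125.00     2,006.1364     2,006.1364
  2     2,125.00     1,893.9216     3,787.8431
  3     2,125.00     1,787.9835     5,363.9506
  4    52,125.00    41,404.9417   165,619.7667
  Σ                 47,092.9832   176,777.6969
P = 47,092.9832; D_Mac = 3.75380 half-year periods = 1.87690 yrs; D_mod = 1.77191 yrs.
DV01 ≈ 1.77191 × 47,092.9832 × 0.0001 = 8.344475.

₹8.344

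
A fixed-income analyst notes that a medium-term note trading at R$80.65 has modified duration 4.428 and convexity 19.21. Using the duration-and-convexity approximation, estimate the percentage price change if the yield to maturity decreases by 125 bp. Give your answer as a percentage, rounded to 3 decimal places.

+5.685%

Duration effect: -D_mod·Δy = -4.428 × (-0.0125) = +0.055350
Convexity effect: ½·C·(Δy)² = 0.5 × 19.21 × (-0.0125)² = +0.00150078125
ΔP/P ≈ +0.055350 + 0.00150078125 = +0.05685078125
= +5.685078125%.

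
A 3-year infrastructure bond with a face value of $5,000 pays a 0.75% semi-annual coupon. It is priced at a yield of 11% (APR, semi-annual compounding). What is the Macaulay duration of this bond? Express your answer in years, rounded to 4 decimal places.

Periodic yield y = 0.055. Discount each cash flow and weight by its period:
  t   CF        PV=CF/(1+0.055)^t    t·PV
  1        18.75        17.7725        17.7725
  2        18.75        16.8460        33.6920
  3        18.75        15.9678        47.9033
  4        18.75        15.1353        60.5413
  5        18.75        14.3463        71.7313
  6     5,018.75     3,639.8275    21,838.9651
  Σ                  3,719.8954    22,070.6055
Price P = Σ PV = 3,719.8954.
Macaulay duration = Σ(t·PV) / P = 22,070.6055 / 3,719.8954 = 5.93313 half-year periods.
In years: 5.93313 / 2 = 2.96656 years.

2.9666 years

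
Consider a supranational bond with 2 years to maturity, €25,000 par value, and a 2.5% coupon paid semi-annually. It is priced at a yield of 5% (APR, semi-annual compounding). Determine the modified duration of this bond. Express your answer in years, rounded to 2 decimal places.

Periodic yield y = 0.025. First find Macaulay duration:
  t   CF        PV=CF/(1+0.025)^t    t·PV
  1       312.50       304.8780       304.8780
  2       312.50       297.4420       594.8840
  3       312.50       290.1873       870.5619
  4    25,312.50    22,931.8757    91,727.5028
  Σ                 23,824.3831    93,497.8268
P = 23,824.3831; Macaulay duration = 93,497.8268 / 23,824.3831 = 3.92446 half-year periods = 1.96223 years.
Modified duration = D_Mac / (1 + y) = 1.96223 / 1.025 = 1.91437 years.

1.91 years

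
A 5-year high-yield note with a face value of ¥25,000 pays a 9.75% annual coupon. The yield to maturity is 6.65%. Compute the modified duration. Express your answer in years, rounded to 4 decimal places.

Periodic yield y = 0.0665. First find Macaulay duration:
  t   CF        PV=CF/(1+0.0665)^t    t·PV
  1     2,437.50     2,285.5134     2,285.5134
  2     2,437.50     2,143.0036     4,286.0072
  3     2,437.50     2,009.3799     6,028.1396
  4     2,437.50     1,884.0880     7,536.3520
  5    27,437.50    19,885.6705    99,428.3524
  Σ                 28,207.6553   119,564.3646
P = 28,207.6553; Macaulay duration = 119,564.3646 / 28,207.6553 = 4.23872 years.
Modified duration = D_Mac / (1 + y) = 4.23872 / 1.0665 = 3.97442 years.

3.9744 years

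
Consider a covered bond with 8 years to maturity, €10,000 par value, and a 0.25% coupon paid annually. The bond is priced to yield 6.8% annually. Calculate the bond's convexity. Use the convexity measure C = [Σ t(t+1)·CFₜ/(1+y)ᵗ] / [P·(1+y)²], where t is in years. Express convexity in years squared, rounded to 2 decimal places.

62.14

With y = 0.068:
  t   CF        PV=CF/(1+0.068)^t    t·PV        t(t+1)·PV
  1        25.00        23.4082        23.4082          46.8165
  2        25.00        21.9178        43.8357         131.5070
  3        25.00        20.5223        61.5669         246.2677
  4        25.00        19.2156        76.8626         384.3129
  5        25.00        17.9922        89.9609         539.7653
  6        25.00        16.8466       101.0797         707.5576
  7        25.00        15.7740       110.4178         883.3428
  8    10,025.00     5,922.6267    47,381.0136     426,429.1220
  Σ                  6,058.3035    47,888.1454     429,368.6918
P = 6,058.3035.
Convexity = Σ t(t+1)·PV / [P·(1+y)²] = 429,368.6918 / (6,058.3035 × 1.140624) = 62.13508.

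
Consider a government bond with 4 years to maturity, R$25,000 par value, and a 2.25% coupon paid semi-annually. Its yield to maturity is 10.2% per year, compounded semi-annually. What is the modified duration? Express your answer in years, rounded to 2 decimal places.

3.63 years

Periodic yield y = 0.051. First find Macaulay duration:
  t   CF        PV=CF/(1+0.051)^t    t·PV
  1       281.25       267.6023       267.6023
  2       281.25       254.6168       509.2337
  3       281.25       242.2615       726.7845
  4       281.25       230.5057       922.0228
  5       281.25       219.3204     1,096.6018
  6       281.25       208.6778     1,252.0668
  7       281.25       198.5517     1,389.8616
  8    25,281.25    16,981.5299   135,852.2395
  Σ                 18,603.0660   142,016.4129
P = 18,603.0660; Macaulay duration = 142,016.4129 / 18,603.0660 = 7.63403 half-year periods = 3.81702 years.
Modified duration = D_Mac / (1 + y) = 3.81702 / 1.051 = 3.63179 years.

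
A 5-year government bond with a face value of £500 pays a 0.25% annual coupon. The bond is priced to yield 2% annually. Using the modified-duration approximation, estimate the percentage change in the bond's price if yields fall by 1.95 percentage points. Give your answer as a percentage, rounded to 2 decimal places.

Periodic yield y = 0.02. Modified duration first:
  t   CF        PV=CF/(1+0.02)^t    t·PV
  1         1.25         1.2255         1.2255
  2         1.25         1.2015         2.4029
  3         1.25         1.1779         3.5337
  4         1.25         1.1548         4.6192
  5       501.25       453.9976     2,269.9878
  Σ                    458.7572     2,281.7692
P = 458.7572; D_Mac = 4.97381 yrs; D_mod = 4.97381/(1+0.02) = 4.87628 yrs.
ΔP/P ≈ -D_mod · Δy = -4.87628 × (-0.0195) = +0.095087 = +9.5087%.

+9.51%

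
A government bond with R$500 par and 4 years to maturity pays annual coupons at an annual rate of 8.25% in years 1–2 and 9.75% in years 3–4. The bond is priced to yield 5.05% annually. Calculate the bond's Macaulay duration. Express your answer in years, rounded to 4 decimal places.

Periodic yield y = 0.0505. Discount each cash flow and weight by its year:
  t   CF        PV=CF/(1+0.0505)^t    t·PV
  1        41.25        39.2670        39.2670
  2        41.25        37.3794        74.7587
  3        48.75        42.0520       126.1559
  4       548.75       450.5991     1,802.3963
  Σ                    569.2974     2,042.5780
Price P = Σ PV = 569.2974.
Macaulay duration = Σ(t·PV) / P = 2,042.5780 / 569.2974 = 3.58789 years.

3.5879 years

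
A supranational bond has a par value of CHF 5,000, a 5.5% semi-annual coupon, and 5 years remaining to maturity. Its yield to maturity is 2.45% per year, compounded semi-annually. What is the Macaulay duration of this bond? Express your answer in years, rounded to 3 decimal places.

4.482 years

Periodic yield y = 0.01225. Discount each cash flow and weight by its period:
  t   CF        PV=CF/(1+0.01225)^t    t·PV
  1       137.50       135.8360       135.8360
  2       137.50       134.1922       268.3843
  3       137.50       132.5682       397.7046
  4       137.50       130.9639       523.8555
  5       137.50       129.3790       646.8950
  6       137.50       127.8133       766.8797
  7       137.50       126.2665       883.8656
  8       137.50       124.7385       997.9078
  9       137.50       123.2289     1,109.0602
  10    5,137.50     4,548.5606    45,485.6055
  Σ                  5,713.5470    51,215.9943
Price P = Σ PV = 5,713.5470.
Macaulay duration = Σ(t·PV) / P = 51,215.9943 / 5,713.5470 = 8.96396 half-year periods.
In years: 8.96396 / 2 = 4.48198 years.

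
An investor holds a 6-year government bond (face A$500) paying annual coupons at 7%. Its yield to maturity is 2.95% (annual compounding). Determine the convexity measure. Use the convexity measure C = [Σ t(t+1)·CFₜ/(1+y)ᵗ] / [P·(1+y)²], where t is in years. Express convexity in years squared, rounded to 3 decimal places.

With y = 0.0295:
  t   CF        PV=CF/(1+0.0295)^t    t·PV        t(t+1)·PV
  1        35.00        33.9971        33.9971          67.9942
  2        35.00        33.0229        66.0458         198.1375
  3        35.00        32.0766        96.2299         384.9198
  4        35.00        31.1575       124.6300         623.1501
  5        35.00        30.2647       151.3235         907.9408
  6       535.00       449.3613     2,696.1679      18,873.1750
  Σ                    609.8802     3,168.3942      21,055.3173
P = 609.8802.
Convexity = Σ t(t+1)·PV / [P·(1+y)²] = 21,055.3173 / (609.8802 × 1.059870) = 32.57351.

32.574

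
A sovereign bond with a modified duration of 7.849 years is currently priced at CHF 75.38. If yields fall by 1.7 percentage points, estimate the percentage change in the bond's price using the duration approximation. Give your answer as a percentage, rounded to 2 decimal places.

Duration approximation: ΔP/P ≈ -D_mod · Δy = -7.849 × (-0.017) = +0.133433.
As a percentage: +13.3433%.

+13.34%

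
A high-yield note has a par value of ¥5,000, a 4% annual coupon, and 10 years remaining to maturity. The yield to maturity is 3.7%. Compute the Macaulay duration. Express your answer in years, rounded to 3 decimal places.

Periodic yield y = 0.037. Discount each cash flow and weight by its year:
  t   CF        PV=CF/(1+0.037)^t    t·PV
  1       200.00       192.8640       192.8640
  2       200.00       185.9827       371.9653
  3       200.00       179.3468       538.0405
  4       200.00       172.9478       691.7911
  5       200.00       166.7770       833.8851
  6       200.00       160.8264       964.9587
  7       200.00       155.0882     1,085.6173
  8       200.00       149.5547     1,196.4373
  9       200.00       144.2186     1,297.9671
  10    5,200.00     3,615.8947    36,158.9474
  Σ                  5,123.5009    43,332.4738
Price P = Σ PV = 5,123.5009.
Macaulay duration = Σ(t·PV) / P = 43,332.4738 / 5,123.5009 = 8.45759 years.

8.458 years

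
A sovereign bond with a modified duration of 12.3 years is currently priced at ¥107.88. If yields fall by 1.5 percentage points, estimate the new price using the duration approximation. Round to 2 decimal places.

Duration approximation: ΔP/P ≈ -D_mod · Δy = -12.3 × (-0.015) = +0.184500.
New price ≈ 107.88 × (1 + 0.184500) = 127.78386.

¥127.78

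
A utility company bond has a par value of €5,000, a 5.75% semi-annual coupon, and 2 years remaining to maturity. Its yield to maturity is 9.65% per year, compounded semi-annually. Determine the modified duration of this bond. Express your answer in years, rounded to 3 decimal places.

1.826 years

Periodic yield y = 0.04825. First find Macaulay duration:
  t   CF        PV=CF/(1+0.04825)^t    t·PV
  1       143.75       137.1333       137.1333
  2       143.75       130.8212       261.6424
  3       143.75       124.7996       374.3988
  4     5,143.75     4,260.1056    17,040.4225
  Σ                  4,652.8598    17,813.5971
P = 4,652.8598; Macaulay duration = 17,813.5971 / 4,652.8598 = 3.82853 half-year periods = 1.91426 years.
Modified duration = D_Mac / (1 + y) = 1.91426 / 1.04825 = 1.82615 years.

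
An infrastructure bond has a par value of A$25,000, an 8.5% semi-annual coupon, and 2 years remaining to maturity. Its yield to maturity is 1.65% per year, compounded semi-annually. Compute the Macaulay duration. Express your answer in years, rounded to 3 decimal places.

1.889 years

Periodic yield y = 0.00825. Discount each cash flow and weight by its period:
  t   CF        PV=CF/(1+0.00825)^t    t·PV
  1     1,062.50     1,053.8061     1,053.8061
  2     1,062.50     1,045.1833     2,090.3667
  3     1,062.50     1,036.6311     3,109.8934
  4    26,062.50    25,219.8878   100,879.5511
  Σ                 28,355.5083   107,133.6172
Price P = Σ PV = 28,355.5083.
Macaulay duration = Σ(t·PV) / P = 107,133.6172 / 28,355.5083 = 3.77823 half-year periods.
In years: 3.77823 / 2 = 1.88911 years.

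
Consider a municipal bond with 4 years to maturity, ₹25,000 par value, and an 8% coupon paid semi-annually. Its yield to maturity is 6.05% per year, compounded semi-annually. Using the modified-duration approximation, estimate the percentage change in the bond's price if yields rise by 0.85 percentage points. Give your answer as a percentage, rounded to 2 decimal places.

Periodic yield y = 0.03025. Modified duration first:
  t   CF        PV=CF/(1+0.03025)^t    t·PV
  1     1,000.00       970.6382       970.6382
  2     1,000.00       942.1385     1,884.2770
  3     1,000.00       914.4756     2,743.4269
  4     1,000.00       887.6250     3,550.4998
  5     1,000.00       861.5627     4,307.8135
  6     1,000.00       836.2657     5,017.5939
  7     1,000.00       811.7114     5,681.9797
  8    26,000.00    20,484.8299   163,878.6393
  Σ                 26,709.2469   188,034.8683
P = 26,709.2469; D_Mac = 7.04007 half-year periods = 3.52003 yrs; D_mod = 3.52003/(1+0.03025) = 3.41668 yrs.
ΔP/P ≈ -D_mod · Δy = -3.41668 × (+0.0085) = -0.029042 = -2.9042%.

-2.90%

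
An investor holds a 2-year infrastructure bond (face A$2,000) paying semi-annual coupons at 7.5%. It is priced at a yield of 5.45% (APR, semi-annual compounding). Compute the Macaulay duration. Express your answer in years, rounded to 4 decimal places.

Periodic yield y = 0.02725. Discount each cash flow and weight by its period:
  t   CF        PV=CF/(1+0.02725)^t    t·PV
  1        75.00        73.0105        73.0105
  2        75.00        71.0737       142.1474
  3        75.00        69.1883       207.5650
  4     2,075.00     1,863.4318     7,453.7272
  Σ                  2,076.7043     7,876.4500
Price P = Σ PV = 2,076.7043.
Macaulay duration = Σ(t·PV) / P = 7,876.4500 / 2,076.7043 = 3.79276 half-year periods.
In years: 3.79276 / 2 = 1.89638 years.

1.8964 years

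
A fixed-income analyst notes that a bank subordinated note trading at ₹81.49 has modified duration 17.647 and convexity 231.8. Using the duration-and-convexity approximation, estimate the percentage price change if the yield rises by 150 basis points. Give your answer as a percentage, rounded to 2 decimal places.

Duration effect: -D_mod·Δy = -17.647 × (+0.015) = -0.264705
Convexity effect: ½·C·(Δy)² = 0.5 × 231.8 × (0.015)² = +0.0260775
ΔP/P ≈ -0.264705 + 0.0260775 = -0.2386275
= -23.86275%.

-23.86%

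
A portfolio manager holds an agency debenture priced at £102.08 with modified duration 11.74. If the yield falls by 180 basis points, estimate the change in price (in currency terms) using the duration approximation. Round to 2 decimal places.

Duration approximation: ΔP/P ≈ -D_mod · Δy = -11.74 × (-0.018) = +0.211320.
ΔP ≈ 102.08 × (+0.211320) = +21.5715456.

+£21.57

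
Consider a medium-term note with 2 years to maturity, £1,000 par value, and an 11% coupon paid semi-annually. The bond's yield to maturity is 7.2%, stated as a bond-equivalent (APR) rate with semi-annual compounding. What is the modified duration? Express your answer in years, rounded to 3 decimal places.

1.790 years

Periodic yield y = 0.036. First find Macaulay duration:
  t   CF        PV=CF/(1+0.036)^t    t·PV
  1        55.00        53.0888        53.0888
  2        55.00        51.2440       102.4880
  3        55.00        49.4633       148.3900
  4     1,055.00       915.8270     3,663.3080
  Σ                  1,069.6231     3,967.2748
P = 1,069.6231; Macaulay duration = 3,967.2748 / 1,069.6231 = 3.70904 half-year periods = 1.85452 years.
Modified duration = D_Mac / (1 + y) = 1.85452 / 1.036 = 1.79008 years.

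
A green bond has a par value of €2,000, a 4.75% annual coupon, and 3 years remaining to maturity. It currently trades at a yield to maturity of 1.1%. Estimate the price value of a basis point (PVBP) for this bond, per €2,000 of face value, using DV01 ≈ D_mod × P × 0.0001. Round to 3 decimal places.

Periodic yield y = 0.011.
  t   CF        PV=CF/(1+0.011)^t    t·PV
  1        95.00        93.9664        93.9664
  2        95.00        92.9440       185.8880
  3     2,095.00     2,027.3585     6,082.0756
  Σ                  2,214.2689     6,361.9300
P = 2,214.2689; D_Mac = 2.87315 yrs; D_mod = 2.84189 yrs.
DV01 ≈ 2.84189 × 2,214.2689 × 0.0001 = 0.629271.

€0.629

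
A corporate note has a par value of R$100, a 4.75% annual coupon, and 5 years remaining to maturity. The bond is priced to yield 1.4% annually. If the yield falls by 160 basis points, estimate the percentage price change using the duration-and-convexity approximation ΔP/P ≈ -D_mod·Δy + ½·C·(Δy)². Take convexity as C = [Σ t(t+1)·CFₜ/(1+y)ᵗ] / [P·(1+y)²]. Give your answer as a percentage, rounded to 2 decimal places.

With y = 0.014:
  t   CF        PV=CF/(1+0.014)^t    t·PV        t(t+1)·PV
  1         4.75         4.6844         4.6844           9.3688
  2         4.75         4.6197         9.2395          27.7185
  3         4.75         4.5560        13.6679          54.6715
  4         4.75         4.4931        17.9722          89.8611
  5       104.75        97.7157       488.5784       2,931.4704
  Σ                    116.0689       534.1424       3,113.0903
P = 116.0689; D_Mac = 4.60194 yrs; D_mod = 4.53841 yrs; C = 26.08556.
Duration effect: -4.53841 × (-0.016) = +0.072615
Convexity effect: 0.5 × 26.08556 × (-0.016)² = +0.0033390
ΔP/P ≈ +0.072615 + 0.0033390 = +0.075953 = +7.5953%.

+7.60%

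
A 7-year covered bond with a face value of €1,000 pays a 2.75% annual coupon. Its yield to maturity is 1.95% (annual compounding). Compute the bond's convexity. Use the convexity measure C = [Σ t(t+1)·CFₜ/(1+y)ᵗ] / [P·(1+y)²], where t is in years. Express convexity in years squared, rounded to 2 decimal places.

48.55

With y = 0.0195:
  t   CF        PV=CF/(1+0.0195)^t    t·PV        t(t+1)·PV
  1        27.50        26.9740        26.9740          53.9480
  2        27.50        26.4581        52.9161         158.7484
  3        27.50        25.9520        77.8560         311.4241
  4        27.50        25.4556       101.8225         509.1125
  5        27.50        24.9687       124.8437         749.0621
  6        27.50        24.4912       146.9469       1,028.6286
  7     1,027.50       897.5760     6,283.0318      50,264.2546
  Σ                  1,051.8756     6,814.3911      53,075.1784
P = 1,051.8756.
Convexity = Σ t(t+1)·PV / [P·(1+y)²] = 53,075.1784 / (1,051.8756 × 1.039380) = 48.54591.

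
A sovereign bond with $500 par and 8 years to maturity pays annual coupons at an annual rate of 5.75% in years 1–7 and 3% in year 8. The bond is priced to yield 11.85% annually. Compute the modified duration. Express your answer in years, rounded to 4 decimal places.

Periodic yield y = 0.1185. First find Macaulay duration:
  t   CF        PV=CF/(1+0.1185)^t    t·PV
  1        28.75        25.7041        25.7041
  2        28.75        22.9808        45.9617
  3        28.75        20.5461        61.6384
  4        28.75        18.3694        73.4774
  5        28.75        16.4232        82.1160
  6        28.75        14.6832        88.0994
  7        28.75        13.1276        91.8933
  8       515.00       210.2419     1,681.9354
  Σ                    342.0764     2,150.8257
P = 342.0764; Macaulay duration = 2,150.8257 / 342.0764 = 6.28756 years.
Modified duration = D_Mac / (1 + y) = 6.28756 / 1.1185 = 5.62142 years.

5.6214 years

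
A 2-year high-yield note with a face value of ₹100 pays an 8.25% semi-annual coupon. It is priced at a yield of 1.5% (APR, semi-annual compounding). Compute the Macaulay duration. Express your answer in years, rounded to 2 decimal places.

1.89 years

Periodic yield y = 0.0075. Discount each cash flow and weight by its period:
  t   CF        PV=CF/(1+0.0075)^t    t·PV
  1        4.125         4.0943         4.0943
  2        4.125         4.0638         8.1276
  3        4.125         4.0336        12.1007
  4      104.125       101.0590       404.2358
  Σ                    113.2506       428.5584
Price P = Σ PV = 113.2506.
Macaulay duration = Σ(t·PV) / P = 428.5584 / 113.2506 = 3.78416 half-year periods.
In years: 3.78416 / 2 = 1.89208 years.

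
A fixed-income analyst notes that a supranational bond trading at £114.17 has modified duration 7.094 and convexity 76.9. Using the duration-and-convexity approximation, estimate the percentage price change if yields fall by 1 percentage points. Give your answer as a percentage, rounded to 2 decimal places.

Duration effect: -D_mod·Δy = -7.094 × (-0.01) = +0.070940
Convexity effect: ½·C·(Δy)² = 0.5 × 76.9 × (-0.01)² = +0.0038450
ΔP/P ≈ +0.070940 + 0.0038450 = +0.074785
= +7.4785%.

+7.48%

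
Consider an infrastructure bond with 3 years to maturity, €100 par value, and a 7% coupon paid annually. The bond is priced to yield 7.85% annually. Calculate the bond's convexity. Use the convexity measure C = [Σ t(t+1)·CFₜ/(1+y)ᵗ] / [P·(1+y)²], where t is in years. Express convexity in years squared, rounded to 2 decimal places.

With y = 0.0785:
  t   CF        PV=CF/(1+0.0785)^t    t·PV        t(t+1)·PV
  1         7.00         6.4905         6.4905          12.9810
  2         7.00         6.0181        12.0362          36.1085
  3       107.00        85.2950       255.8849       1,023.5394
  Σ                     97.8035       274.4115       1,072.6289
P = 97.8035.
Convexity = Σ t(t+1)·PV / [P·(1+y)²] = 1,072.6289 / (97.8035 × 1.163162) = 9.42876.

9.43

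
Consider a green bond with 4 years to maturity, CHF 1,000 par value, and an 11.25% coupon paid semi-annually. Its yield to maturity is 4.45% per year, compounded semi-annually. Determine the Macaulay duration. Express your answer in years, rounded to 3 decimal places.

3.408 years

Periodic yield y = 0.02225. Discount each cash flow and weight by its period:
  t   CF        PV=CF/(1+0.02225)^t    t·PV
  1        56.25        55.0257        55.0257
  2        56.25        53.8280       107.6560
  3        56.25        52.6564       157.9692
  4        56.25        51.5103       206.0412
  5        56.25        50.3891       251.9457
  6        56.25        49.2924       295.7543
  7        56.25        48.2195       337.5365
  8     1,056.25       885.7472     7,085.9773
  Σ                  1,246.6686     8,497.9058
Price P = Σ PV = 1,246.6686.
Macaulay duration = Σ(t·PV) / P = 8,497.9058 / 1,246.6686 = 6.81649 half-year periods.
In years: 6.81649 / 2 = 3.40825 years.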